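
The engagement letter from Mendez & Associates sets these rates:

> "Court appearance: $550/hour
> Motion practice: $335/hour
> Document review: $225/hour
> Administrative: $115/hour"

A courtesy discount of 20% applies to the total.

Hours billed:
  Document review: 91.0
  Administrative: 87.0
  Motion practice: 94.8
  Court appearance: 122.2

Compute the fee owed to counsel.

$103,558.40

Court appearance: 122.2 × $550 = $67,210.00
Motion practice: 94.8 × $335 = $31,758.00
Document review: 91.0 × $225 = $20,475.00
Administrative: 87.0 × $115 = $10,005.00
Subtotal: $129,448.00
Less 20% discount: −$25,889.60
Total: $129,448.00 − $25,889.60 = $103,558.40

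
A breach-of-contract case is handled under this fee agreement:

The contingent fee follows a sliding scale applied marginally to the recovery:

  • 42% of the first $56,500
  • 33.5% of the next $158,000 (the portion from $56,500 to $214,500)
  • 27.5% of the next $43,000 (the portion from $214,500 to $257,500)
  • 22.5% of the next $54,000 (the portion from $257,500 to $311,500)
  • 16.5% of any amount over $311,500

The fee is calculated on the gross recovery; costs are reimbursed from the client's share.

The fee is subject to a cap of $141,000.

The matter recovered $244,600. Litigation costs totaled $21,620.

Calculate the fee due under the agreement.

$84,937.50

Fee base is the gross recovery, $244,600; costs are reimbursed separately.
First $56,500 at 42% = $23,730.00
Next $158,000 at 33.5% = $52,930.00
Remaining $30,100 at 27.5% = $8,277.50
Fee: $23,730.00 + $52,930.00 + $8,277.50 = $84,937.50
$84,937.50 is under the $141,000 cap.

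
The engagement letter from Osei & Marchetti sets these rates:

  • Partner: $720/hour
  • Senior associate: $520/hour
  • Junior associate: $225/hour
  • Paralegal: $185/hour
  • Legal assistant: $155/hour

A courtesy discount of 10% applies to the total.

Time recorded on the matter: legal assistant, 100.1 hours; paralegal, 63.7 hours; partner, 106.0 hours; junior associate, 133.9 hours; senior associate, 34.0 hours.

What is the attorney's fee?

$136,284.75

Partner: 106.0 × $720 = $76,320.00
Senior associate: 34.0 × $520 = $17,680.00
Junior associate: 133.9 × $225 = $30,127.50
Paralegal: 63.7 × $185 = $11,784.50
Legal assistant: 100.1 × $155 = $15,515.50
Subtotal: $151,427.50
Less 10% discount: −$15,142.75
Total: $151,427.50 − $15,142.75 = $136,284.75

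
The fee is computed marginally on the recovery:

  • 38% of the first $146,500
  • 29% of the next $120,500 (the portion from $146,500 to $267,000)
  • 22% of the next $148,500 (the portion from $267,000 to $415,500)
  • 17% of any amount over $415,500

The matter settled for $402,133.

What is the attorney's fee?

$120,344.26

First $146,500 at 38% = $55,670.00
Next $120,500 at 29% = $34,945.00
Remaining $135,133 at 22% = $29,729.26
Fee: $55,670.00 + $34,945.00 + $29,729.26 = $120,344.26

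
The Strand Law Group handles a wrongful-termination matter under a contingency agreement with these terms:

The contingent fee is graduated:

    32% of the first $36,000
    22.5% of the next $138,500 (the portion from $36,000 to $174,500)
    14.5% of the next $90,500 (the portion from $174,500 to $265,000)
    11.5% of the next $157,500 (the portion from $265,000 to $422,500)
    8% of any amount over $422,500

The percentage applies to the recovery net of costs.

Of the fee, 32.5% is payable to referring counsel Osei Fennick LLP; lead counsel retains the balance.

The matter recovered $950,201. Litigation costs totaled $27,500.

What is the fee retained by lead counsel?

$76,905.17

Fee base (net of costs): $950,201 − $27,500 = $922,701
First $36,000 at 32% = $11,520.00
Next $138,500 at 22.5% = $31,162.50
Next $90,500 at 14.5% = $13,122.50
Next $157,500 at 11.5% = $18,112.50
Remaining $500,201 at 8% = $40,016.08
Fee: $11,520.00 + $31,162.50 + $13,122.50 + $18,112.50 + $40,016.08 = $113,933.58
Referral share: 32.5% of $113,933.58 = $37,028.41; lead counsel retains $113,933.58 − $37,028.41 = $76,905.17.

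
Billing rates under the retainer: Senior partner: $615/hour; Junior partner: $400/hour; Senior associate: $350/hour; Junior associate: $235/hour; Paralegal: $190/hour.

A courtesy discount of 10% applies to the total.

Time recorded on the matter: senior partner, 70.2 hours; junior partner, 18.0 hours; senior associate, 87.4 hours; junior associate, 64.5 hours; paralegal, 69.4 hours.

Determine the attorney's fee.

$98,375.85

Senior partner: 70.2 × $615 = $43,173.00
Junior partner: 18.0 × $400 = $7,200.00
Senior associate: 87.4 × $350 = $30,590.00
Junior associate: 64.5 × $235 = $15,157.50
Paralegal: 69.4 × $190 = $13,186.00
Subtotal: $109,306.50
Less 10% discount: −$10,930.65
Total: $109,306.50 − $10,930.65 = $98,375.85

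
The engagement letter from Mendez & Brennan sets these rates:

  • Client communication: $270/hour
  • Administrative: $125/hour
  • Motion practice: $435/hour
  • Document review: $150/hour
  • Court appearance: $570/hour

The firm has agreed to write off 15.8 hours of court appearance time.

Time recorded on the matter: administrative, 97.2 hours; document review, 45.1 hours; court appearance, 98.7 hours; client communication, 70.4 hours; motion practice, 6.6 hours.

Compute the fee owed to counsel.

Client communication: 70.4 × $270 = $19,008.00
Administrative: 97.2 × $125 = $12,150.00
Motion practice: 6.6 × $435 = $2,871.00
Document review: 45.1 × $150 = $6,765.00
Court appearance: 98.7 × $570 = $56,259.00
Subtotal: $97,053.00
Write-off: 15.8 × $570 = $9,006.00
Total: $97,053.00 − $9,006.00 = $88,047.00

$88,047.00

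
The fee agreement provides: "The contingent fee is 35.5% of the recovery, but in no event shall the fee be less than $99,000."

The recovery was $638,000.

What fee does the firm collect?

$226,490.00

35.5% of $638,000 = $226,490.00
That exceeds the $99,000 minimum.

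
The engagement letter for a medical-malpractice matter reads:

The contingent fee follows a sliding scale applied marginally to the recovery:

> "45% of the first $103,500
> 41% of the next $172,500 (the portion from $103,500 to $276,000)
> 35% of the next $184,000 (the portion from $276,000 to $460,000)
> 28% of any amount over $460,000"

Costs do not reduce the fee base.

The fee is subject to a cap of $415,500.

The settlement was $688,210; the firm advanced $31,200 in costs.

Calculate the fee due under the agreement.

$245,598.80

Fee base is the gross recovery, $688,210; costs are reimbursed separately.
First $103,500 at 45% = $46,575.00
Next $172,500 at 41% = $70,725.00
Next $184,000 at 35% = $64,400.00
Remaining $228,210 at 28% = $63,898.80
Fee: $46,575.00 + $70,725.00 + $64,400.00 + $63,898.80 = $245,598.80
$245,598.80 is under the $415,500 cap.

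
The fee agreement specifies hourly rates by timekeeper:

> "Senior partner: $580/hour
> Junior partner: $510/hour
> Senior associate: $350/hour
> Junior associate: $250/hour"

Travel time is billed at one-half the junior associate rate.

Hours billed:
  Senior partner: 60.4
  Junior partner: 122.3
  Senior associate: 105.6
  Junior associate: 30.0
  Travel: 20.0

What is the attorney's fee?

Senior partner: 60.4 × $580 = $35,032.00
Junior partner: 122.3 × $510 = $62,373.00
Senior associate: 105.6 × $350 = $36,960.00
Junior associate: 30.0 × $250 = $7,500.00
Subtotal: $35,032.00 + $62,373.00 + $36,960.00 + $7,500.00 = $141,865.00
Travel: 20.0 × ($250 ÷ 2) = 20.0 × $125.00 = $2,500.00
Total: $141,865.00 + $2,500.00 = $144,365.00

$144,365.00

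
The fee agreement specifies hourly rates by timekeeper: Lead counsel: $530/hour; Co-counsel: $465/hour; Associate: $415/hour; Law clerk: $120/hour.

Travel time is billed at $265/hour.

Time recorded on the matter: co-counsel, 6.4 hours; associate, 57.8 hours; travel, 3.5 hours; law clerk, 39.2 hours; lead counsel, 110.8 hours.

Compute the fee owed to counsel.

Lead counsel: 110.8 × $530 = $58,724.00
Co-counsel: 6.4 × $465 = $2,976.00
Associate: 57.8 × $415 = $23,987.00
Law clerk: 39.2 × $120 = $4,704.00
Subtotal: $58,724.00 + $2,976.00 + $23,987.00 + $4,704.00 = $90,391.00
Travel: 3.5 × $265 = $927.50
Total: $90,391.00 + $927.50 = $91,318.50

$91,318.50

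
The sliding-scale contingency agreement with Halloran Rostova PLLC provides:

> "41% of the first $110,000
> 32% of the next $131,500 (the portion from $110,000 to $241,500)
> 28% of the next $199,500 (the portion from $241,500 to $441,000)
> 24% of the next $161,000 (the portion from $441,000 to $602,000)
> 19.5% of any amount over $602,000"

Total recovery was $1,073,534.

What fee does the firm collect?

$273,629.13

First $110,000 at 41% = $45,100.00
Next $131,500 at 32% = $42,080.00
Next $199,500 at 28% = $55,860.00
Next $161,000 at 24% = $38,640.00
Remaining $471,534 at 19.5% = $91,949.13
Fee: $45,100.00 + $42,080.00 + $55,860.00 + $38,640.00 + $91,949.13 = $273,629.13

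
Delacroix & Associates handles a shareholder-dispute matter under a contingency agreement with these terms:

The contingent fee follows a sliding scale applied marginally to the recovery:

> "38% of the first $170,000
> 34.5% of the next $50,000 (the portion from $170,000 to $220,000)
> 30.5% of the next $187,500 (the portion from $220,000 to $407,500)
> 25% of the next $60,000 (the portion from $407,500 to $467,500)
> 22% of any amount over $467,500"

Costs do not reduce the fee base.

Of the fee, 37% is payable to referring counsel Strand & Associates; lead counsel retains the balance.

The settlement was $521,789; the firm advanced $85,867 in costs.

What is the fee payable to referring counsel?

$61,413.00

Fee base is the gross recovery, $521,789; costs are reimbursed separately.
First $170,000 at 38% = $64,600.00
Next $50,000 at 34.5% = $17,250.00
Next $187,500 at 30.5% = $57,187.50
Next $60,000 at 25% = $15,000.00
Remaining $54,289 at 22% = $11,943.58
Fee: $64,600.00 + $17,250.00 + $57,187.50 + $15,000.00 + $11,943.58 = $165,981.08
Referral share: 37% of $165,981.08 = $61,413.00; lead counsel retains $165,981.08 − $61,413.00 = $104,568.08.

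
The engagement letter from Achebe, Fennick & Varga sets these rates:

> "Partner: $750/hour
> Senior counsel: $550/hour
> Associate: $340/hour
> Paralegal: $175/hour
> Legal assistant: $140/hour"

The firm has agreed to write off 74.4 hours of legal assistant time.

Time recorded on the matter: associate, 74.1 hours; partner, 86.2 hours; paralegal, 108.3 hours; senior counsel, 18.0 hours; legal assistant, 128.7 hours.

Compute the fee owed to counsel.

$126,298.50

Partner: 86.2 × $750 = $64,650.00
Senior counsel: 18.0 × $550 = $9,900.00
Associate: 74.1 × $340 = $25,194.00
Paralegal: 108.3 × $175 = $18,952.50
Legal assistant: 128.7 × $140 = $18,018.00
Subtotal: $136,714.50
Write-off: 74.4 × $140 = $10,416.00
Total: $136,714.50 − $10,416.00 = $126,298.50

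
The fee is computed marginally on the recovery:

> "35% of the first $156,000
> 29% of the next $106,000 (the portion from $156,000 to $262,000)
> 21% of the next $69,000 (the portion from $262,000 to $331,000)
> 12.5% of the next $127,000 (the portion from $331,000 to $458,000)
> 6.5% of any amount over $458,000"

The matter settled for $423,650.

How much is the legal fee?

$111,411.25

First $156,000 at 35% = $54,600.00
Next $106,000 at 29% = $30,740.00
Next $69,000 at 21% = $14,490.00
Remaining $92,650 at 12.5% = $11,581.25
Fee: $54,600.00 + $30,740.00 + $14,490.00 + $11,581.25 = $111,411.25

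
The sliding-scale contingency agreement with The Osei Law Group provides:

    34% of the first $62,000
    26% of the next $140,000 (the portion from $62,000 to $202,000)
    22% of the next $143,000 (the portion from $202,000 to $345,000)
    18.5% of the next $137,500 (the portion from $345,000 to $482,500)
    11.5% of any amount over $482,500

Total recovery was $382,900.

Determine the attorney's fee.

First $62,000 at 34% = $21,080.00
Next $140,000 at 26% = $36,400.00
Next $143,000 at 22% = $31,460.00
Remaining $37,900 at 18.5% = $7,011.50
Fee: $21,080.00 + $36,400.00 + $31,460.00 + $7,011.50 = $95,951.50

$95,951.50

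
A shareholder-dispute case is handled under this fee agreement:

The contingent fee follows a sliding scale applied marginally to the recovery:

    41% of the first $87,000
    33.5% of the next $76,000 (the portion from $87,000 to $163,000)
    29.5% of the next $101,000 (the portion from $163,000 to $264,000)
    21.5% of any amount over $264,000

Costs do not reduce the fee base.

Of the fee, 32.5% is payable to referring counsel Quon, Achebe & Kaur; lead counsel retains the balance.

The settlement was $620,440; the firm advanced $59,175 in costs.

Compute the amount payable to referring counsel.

Fee base is the gross recovery, $620,440; costs are reimbursed separately.
First $87,000 at 41% = $35,670.00
Next $76,000 at 33.5% = $25,460.00
Next $101,000 at 29.5% = $29,795.00
Remaining $356,440 at 21.5% = $76,634.60
Fee: $35,670.00 + $25,460.00 + $29,795.00 + $76,634.60 = $167,559.60
Referral share: 32.5% of $167,559.60 = $54,456.87; lead counsel retains $167,559.60 − $54,456.87 = $113,102.73.

$54,456.87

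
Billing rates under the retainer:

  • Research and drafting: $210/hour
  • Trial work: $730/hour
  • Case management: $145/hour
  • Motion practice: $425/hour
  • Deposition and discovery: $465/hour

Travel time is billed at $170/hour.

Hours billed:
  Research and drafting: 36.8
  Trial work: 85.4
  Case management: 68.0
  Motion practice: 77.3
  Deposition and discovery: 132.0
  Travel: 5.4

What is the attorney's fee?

$175,080.50

Research and drafting: 36.8 × $210 = $7,728.00
Trial work: 85.4 × $730 = $62,342.00
Case management: 68.0 × $145 = $9,860.00
Motion practice: 77.3 × $425 = $32,852.50
Deposition and discovery: 132.0 × $465 = $61,380.00
Subtotal: $7,728.00 + $62,342.00 + $9,860.00 + $32,852.50 + $61,380.00 = $174,162.50
Travel: 5.4 × $170 = $918.00
Total: $174,162.50 + $918.00 = $175,080.50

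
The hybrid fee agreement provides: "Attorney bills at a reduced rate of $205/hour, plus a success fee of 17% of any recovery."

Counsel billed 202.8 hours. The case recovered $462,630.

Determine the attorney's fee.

Hourly: 202.8 × $205 = $41,574.00
Success fee: 17% of $462,630 = $78,647.10
Total: $41,574.00 + $78,647.10 = $120,221.10

$120,221.10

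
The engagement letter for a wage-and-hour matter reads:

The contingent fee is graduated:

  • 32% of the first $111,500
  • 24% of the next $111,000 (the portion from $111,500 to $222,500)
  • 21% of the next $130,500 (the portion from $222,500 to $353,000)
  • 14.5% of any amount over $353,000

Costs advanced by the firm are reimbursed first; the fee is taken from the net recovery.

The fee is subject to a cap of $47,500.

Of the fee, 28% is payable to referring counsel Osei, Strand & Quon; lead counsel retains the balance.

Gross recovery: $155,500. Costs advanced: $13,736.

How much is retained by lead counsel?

$30,919.22

Fee base (net of costs): $155,500 − $13,736 = $141,764
First $111,500 at 32% = $35,680.00
Remaining $30,264 at 24% = $7,263.36
Fee: $35,680.00 + $7,263.36 = $42,943.36
$42,943.36 is under the $47,500 cap.
Referral share: 28% of $42,943.36 = $12,024.14; lead counsel retains $42,943.36 − $12,024.14 = $30,919.22.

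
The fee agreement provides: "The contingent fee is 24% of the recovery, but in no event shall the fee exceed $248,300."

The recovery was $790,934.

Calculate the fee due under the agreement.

24% of $790,934 = $189,824.16
That is under the $248,300 cap.

$189,824.16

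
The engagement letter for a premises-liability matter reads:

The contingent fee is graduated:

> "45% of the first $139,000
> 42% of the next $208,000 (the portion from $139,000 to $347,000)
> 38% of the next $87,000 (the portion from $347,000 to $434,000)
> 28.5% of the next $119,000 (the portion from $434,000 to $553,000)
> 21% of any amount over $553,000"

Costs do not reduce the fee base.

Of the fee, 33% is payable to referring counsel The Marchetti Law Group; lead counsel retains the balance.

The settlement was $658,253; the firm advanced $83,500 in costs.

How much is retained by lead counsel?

$160,122.05

Fee base is the gross recovery, $658,253; costs are reimbursed separately.
First $139,000 at 45% = $62,550.00
Next $208,000 at 42% = $87,360.00
Next $87,000 at 38% = $33,060.00
Next $119,000 at 28.5% = $33,915.00
Remaining $105,253 at 21% = $22,103.13
Fee: $62,550.00 + $87,360.00 + $33,060.00 + $33,915.00 + $22,103.13 = $238,988.13
Referral share: 33% of $238,988.13 = $78,866.08; lead counsel retains $238,988.13 − $78,866.08 = $160,122.05.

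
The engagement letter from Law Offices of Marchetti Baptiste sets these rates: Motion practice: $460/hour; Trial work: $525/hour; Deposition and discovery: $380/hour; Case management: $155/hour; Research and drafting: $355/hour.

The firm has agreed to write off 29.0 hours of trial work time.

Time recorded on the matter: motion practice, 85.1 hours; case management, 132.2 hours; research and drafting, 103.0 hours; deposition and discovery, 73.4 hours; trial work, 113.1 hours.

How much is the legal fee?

$168,246.50

Motion practice: 85.1 × $460 = $39,146.00
Trial work: 113.1 × $525 = $59,377.50
Deposition and discovery: 73.4 × $380 = $27,892.00
Case management: 132.2 × $155 = $20,491.00
Research and drafting: 103.0 × $355 = $36,565.00
Subtotal: $183,471.50
Write-off: 29.0 × $525 = $15,225.00
Total: $183,471.50 − $15,225.00 = $168,246.50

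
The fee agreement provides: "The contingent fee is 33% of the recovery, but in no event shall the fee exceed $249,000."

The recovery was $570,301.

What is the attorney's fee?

$188,199.33

33% of $570,301 = $188,199.33
That is under the $249,000 cap.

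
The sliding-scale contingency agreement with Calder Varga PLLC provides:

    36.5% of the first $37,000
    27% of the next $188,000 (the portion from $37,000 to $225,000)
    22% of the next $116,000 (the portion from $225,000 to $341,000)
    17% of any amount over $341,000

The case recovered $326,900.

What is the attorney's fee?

First $37,000 at 36.5% = $13,505.00
Next $188,000 at 27% = $50,760.00
Remaining $101,900 at 22% = $22,418.00
Fee: $13,505.00 + $50,760.00 + $22,418.00 = $86,683.00

$86,683.00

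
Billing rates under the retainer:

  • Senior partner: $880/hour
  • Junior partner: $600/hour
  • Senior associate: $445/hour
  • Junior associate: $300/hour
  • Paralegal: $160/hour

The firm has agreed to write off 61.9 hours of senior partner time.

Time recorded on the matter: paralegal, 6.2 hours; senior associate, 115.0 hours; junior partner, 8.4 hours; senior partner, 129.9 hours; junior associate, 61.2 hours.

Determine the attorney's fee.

$135,407.00

Senior partner: 129.9 × $880 = $114,312.00
Junior partner: 8.4 × $600 = $5,040.00
Senior associate: 115.0 × $445 = $51,175.00
Junior associate: 61.2 × $300 = $18,360.00
Paralegal: 6.2 × $160 = $992.00
Subtotal: $189,879.00
Write-off: 61.9 × $880 = $54,472.00
Total: $189,879.00 − $54,472.00 = $135,407.00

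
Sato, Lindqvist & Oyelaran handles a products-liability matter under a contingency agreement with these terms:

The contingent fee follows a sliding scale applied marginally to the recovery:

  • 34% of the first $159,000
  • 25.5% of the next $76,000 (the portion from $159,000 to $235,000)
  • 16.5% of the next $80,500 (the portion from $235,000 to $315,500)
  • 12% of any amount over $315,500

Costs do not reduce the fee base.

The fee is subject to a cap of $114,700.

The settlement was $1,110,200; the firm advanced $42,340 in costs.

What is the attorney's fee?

$114,700.00

Fee base is the gross recovery, $1,110,200; costs are reimbursed separately.
First $159,000 at 34% = $54,060.00
Next $76,000 at 25.5% = $19,380.00
Next $80,500 at 16.5% = $13,282.50
Remaining $794,700 at 12% = $95,364.00
Fee: $54,060.00 + $19,380.00 + $13,282.50 + $95,364.00 = $182,086.50
$182,086.50 exceeds the $114,700 cap, so the fee is capped at $114,700.00.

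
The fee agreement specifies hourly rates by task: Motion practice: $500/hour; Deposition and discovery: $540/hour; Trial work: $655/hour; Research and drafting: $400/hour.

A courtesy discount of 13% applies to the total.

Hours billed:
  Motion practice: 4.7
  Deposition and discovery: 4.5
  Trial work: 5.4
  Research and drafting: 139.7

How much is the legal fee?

Motion practice: 4.7 × $500 = $2,350.00
Deposition and discovery: 4.5 × $540 = $2,430.00
Trial work: 5.4 × $655 = $3,537.00
Research and drafting: 139.7 × $400 = $55,880.00
Subtotal: $64,197.00
Less 13% discount: −$8,345.61
Total: $64,197.00 − $8,345.61 = $55,851.39

$55,851.39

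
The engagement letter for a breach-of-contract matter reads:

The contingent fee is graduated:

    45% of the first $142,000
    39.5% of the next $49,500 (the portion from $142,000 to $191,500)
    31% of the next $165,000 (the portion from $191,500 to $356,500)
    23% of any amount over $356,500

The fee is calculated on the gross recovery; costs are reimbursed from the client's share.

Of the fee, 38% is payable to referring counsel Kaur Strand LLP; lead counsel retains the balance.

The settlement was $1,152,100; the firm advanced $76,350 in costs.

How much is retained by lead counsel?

Fee base is the gross recovery, $1,152,100; costs are reimbursed separately.
First $142,000 at 45% = $63,900.00
Next $49,500 at 39.5% = $19,552.50
Next $165,000 at 31% = $51,150.00
Remaining $795,600 at 23% = $182,988.00
Fee: $63,900.00 + $19,552.50 + $51,150.00 + $182,988.00 = $317,590.50
Referral share: 38% of $317,590.50 = $120,684.39; lead counsel retains $317,590.50 − $120,684.39 = $196,906.11.

$196,906.11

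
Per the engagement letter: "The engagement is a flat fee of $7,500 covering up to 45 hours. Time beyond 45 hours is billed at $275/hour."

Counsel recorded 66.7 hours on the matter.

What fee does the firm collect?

$13,467.50

Flat fee: $7,500.00
Excess hours: 66.7 − 45 = 21.7
Overrun: 21.7 × $275 = $5,967.50
Total: $7,500.00 + $5,967.50 = $13,467.50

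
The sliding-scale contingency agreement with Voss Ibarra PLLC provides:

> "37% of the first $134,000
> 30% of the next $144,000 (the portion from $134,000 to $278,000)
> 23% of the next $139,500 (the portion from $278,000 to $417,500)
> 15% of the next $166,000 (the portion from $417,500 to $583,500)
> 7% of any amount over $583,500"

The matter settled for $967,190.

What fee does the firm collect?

$176,623.30

First $134,000 at 37% = $49,580.00
Next $144,000 at 30% = $43,200.00
Next $139,500 at 23% = $32,085.00
Next $166,000 at 15% = $24,900.00
Remaining $383,690 at 7% = $26,858.30
Fee: $49,580.00 + $43,200.00 + $32,085.00 + $24,900.00 + $26,858.30 = $176,623.30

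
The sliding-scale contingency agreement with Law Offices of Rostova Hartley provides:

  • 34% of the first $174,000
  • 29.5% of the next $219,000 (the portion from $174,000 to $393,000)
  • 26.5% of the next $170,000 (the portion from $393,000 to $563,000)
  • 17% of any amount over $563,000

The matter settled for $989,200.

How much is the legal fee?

First $174,000 at 34% = $59,160.00
Next $219,000 at 29.5% = $64,605.00
Next $170,000 at 26.5% = $45,050.00
Remaining $426,200 at 17% = $72,454.00
Fee: $59,160.00 + $64,605.00 + $45,050.00 + $72,454.00 = $241,269.00

$241,269.00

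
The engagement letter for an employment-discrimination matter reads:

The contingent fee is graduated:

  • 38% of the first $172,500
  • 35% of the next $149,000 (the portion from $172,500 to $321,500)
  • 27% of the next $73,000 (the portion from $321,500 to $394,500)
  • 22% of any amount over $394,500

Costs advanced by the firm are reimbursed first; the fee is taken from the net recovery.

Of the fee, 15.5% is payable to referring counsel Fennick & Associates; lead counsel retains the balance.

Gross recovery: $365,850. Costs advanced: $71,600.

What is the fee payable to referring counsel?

Fee base (net of costs): $365,850 − $71,600 = $294,250
First $172,500 at 38% = $65,550.00
Remaining $121,750 at 35% = $42,612.50
Fee: $65,550.00 + $42,612.50 = $108,162.50
Referral share: 15.5% of $108,162.50 = $16,765.19; lead counsel retains $108,162.50 − $16,765.19 = $91,397.31.

$16,765.19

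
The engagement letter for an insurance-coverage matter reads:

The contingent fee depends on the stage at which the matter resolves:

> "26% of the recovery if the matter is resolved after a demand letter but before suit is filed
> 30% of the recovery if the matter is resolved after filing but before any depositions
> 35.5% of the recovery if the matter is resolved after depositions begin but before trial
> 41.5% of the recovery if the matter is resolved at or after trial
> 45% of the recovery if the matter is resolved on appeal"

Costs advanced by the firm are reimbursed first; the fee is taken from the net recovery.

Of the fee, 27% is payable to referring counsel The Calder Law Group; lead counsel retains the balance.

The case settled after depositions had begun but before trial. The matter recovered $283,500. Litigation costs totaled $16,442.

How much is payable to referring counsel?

Fee base (net of costs): $283,500 − $16,442 = $267,058
The matter settled after depositions had begun but before trial, so the 35.5% rate applies.
$267,058 × 35.5% = $94,805.59
Referral share: 27% of $94,805.59 = $25,597.51; lead counsel retains $94,805.59 − $25,597.51 = $69,208.08.

$25,597.51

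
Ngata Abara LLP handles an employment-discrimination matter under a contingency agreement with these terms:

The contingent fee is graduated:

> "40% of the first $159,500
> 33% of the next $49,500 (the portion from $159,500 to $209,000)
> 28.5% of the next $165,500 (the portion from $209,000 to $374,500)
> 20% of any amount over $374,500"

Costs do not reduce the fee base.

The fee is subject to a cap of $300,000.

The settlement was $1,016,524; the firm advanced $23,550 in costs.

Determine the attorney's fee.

Fee base is the gross recovery, $1,016,524; costs are reimbursed separately.
First $159,500 at 40% = $63,800.00
Next $49,500 at 33% = $16,335.00
Next $165,500 at 28.5% = $47,167.50
Remaining $642,024 at 20% = $128,404.80
Fee: $63,800.00 + $16,335.00 + $47,167.50 + $128,404.80 = $255,707.30
$255,707.30 is under the $300,000 cap.

$255,707.30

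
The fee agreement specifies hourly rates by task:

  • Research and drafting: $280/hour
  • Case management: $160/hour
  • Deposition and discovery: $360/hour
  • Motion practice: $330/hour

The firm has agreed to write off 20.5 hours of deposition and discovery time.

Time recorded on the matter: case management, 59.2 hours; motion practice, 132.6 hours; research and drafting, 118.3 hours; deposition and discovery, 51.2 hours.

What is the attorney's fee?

Research and drafting: 118.3 × $280 = $33,124.00
Case management: 59.2 × $160 = $9,472.00
Deposition and discovery: 51.2 × $360 = $18,432.00
Motion practice: 132.6 × $330 = $43,758.00
Subtotal: $104,786.00
Write-off: 20.5 × $360 = $7,380.00
Total: $104,786.00 − $7,380.00 = $97,406.00

$97,406.00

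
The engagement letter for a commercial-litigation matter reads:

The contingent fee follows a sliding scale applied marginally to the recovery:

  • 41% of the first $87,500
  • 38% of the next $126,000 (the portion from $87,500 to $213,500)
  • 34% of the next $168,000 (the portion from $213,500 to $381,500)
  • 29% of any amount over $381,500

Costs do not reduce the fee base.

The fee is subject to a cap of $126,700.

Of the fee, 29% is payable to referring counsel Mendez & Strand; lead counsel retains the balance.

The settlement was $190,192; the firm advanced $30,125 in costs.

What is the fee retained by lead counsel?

Fee base is the gross recovery, $190,192; costs are reimbursed separately.
First $87,500 at 41% = $35,875.00
Remaining $102,692 at 38% = $39,022.96
Fee: $35,875.00 + $39,022.96 = $74,897.96
$74,897.96 is under the $126,700 cap.
Referral share: 29% of $74,897.96 = $21,720.41; lead counsel retains $74,897.96 − $21,720.41 = $53,177.55.

$53,177.55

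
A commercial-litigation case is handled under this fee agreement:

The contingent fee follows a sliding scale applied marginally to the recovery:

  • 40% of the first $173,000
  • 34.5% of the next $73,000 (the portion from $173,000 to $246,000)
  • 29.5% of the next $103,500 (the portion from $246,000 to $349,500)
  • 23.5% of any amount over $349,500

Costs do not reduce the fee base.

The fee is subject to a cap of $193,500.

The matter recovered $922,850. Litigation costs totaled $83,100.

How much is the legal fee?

Fee base is the gross recovery, $922,850; costs are reimbursed separately.
First $173,000 at 40% = $69,200.00
Next $73,000 at 34.5% = $25,185.00
Next $103,500 at 29.5% = $30,532.50
Remaining $573,350 at 23.5% = $134,737.25
Fee: $69,200.00 + $25,185.00 + $30,532.50 + $134,737.25 = $259,654.75
$259,654.75 exceeds the $193,500 cap, so the fee is capped at $193,500.00.

$193,500.00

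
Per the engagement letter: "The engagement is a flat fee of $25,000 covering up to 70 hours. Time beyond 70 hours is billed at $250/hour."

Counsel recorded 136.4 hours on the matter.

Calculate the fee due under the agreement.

Flat fee: $25,000.00
Excess hours: 136.4 − 70 = 66.4
Overrun: 66.4 × $250 = $16,600.00
Total: $25,000.00 + $16,600.00 = $41,600.00

$41,600.00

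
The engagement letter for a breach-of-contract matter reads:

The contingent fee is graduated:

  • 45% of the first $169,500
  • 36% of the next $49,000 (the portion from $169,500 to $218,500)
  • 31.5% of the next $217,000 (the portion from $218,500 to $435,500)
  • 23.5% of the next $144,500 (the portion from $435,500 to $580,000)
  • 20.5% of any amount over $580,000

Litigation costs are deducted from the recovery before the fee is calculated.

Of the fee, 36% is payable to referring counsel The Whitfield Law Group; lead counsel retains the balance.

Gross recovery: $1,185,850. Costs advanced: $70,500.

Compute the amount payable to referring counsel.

Fee base (net of costs): $1,185,850 − $70,500 = $1,115,350
First $169,500 at 45% = $76,275.00
Next $49,000 at 36% = $17,640.00
Next $217,000 at 31.5% = $68,355.00
Next $144,500 at 23.5% = $33,957.50
Remaining $535,350 at 20.5% = $109,746.75
Fee: $76,275.00 + $17,640.00 + $68,355.00 + $33,957.50 + $109,746.75 = $305,974.25
Referral share: 36% of $305,974.25 = $110,150.73; lead counsel retains $305,974.25 − $110,150.73 = $195,823.52.

$110,150.73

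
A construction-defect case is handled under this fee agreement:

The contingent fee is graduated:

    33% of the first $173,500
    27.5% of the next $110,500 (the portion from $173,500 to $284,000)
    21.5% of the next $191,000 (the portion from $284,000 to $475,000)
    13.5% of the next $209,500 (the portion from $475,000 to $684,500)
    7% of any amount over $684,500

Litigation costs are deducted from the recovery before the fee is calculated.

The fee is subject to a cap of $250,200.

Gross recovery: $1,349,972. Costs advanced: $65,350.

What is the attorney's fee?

Fee base (net of costs): $1,349,972 − $65,350 = $1,284,622
First $173,500 at 33% = $57,255.00
Next $110,500 at 27.5% = $30,387.50
Next $191,000 at 21.5% = $41,065.00
Next $209,500 at 13.5% = $28,282.50
Remaining $600,122 at 7% = $42,008.54
Fee: $57,255.00 + $30,387.50 + $41,065.00 + $28,282.50 + $42,008.54 = $198,998.54
$198,998.54 is under the $250,200 cap.

$198,998.54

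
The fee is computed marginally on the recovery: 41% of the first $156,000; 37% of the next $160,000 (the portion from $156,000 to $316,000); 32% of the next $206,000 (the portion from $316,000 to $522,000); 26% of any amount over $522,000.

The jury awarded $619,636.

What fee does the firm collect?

$214,465.36

First $156,000 at 41% = $63,960.00
Next $160,000 at 37% = $59,200.00
Next $206,000 at 32% = $65,920.00
Remaining $97,636 at 26% = $25,385.36
Fee: $63,960.00 + $59,200.00 + $65,920.00 + $25,385.36 = $214,465.36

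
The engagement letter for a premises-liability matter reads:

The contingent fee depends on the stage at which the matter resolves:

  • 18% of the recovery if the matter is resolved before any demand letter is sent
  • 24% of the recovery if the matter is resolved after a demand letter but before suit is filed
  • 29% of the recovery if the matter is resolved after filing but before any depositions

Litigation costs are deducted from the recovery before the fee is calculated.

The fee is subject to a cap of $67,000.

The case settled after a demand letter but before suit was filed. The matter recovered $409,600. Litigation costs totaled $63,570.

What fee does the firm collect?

$67,000.00

Fee base (net of costs): $409,600 − $63,570 = $346,030
The matter settled after a demand letter but before suit was filed, so the 24% rate applies.
$346,030 × 24% = $83,047.20
$83,047.20 exceeds the $67,000 cap, so the fee is capped at $67,000.00.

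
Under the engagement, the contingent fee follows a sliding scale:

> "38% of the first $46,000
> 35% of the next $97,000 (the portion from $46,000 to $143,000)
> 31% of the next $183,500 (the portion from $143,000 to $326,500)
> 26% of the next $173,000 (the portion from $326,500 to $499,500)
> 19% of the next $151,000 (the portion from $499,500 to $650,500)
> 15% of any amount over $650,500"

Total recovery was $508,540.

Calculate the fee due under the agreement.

$155,012.60

First $46,000 at 38% = $17,480.00
Next $97,000 at 35% = $33,950.00
Next $183,500 at 31% = $56,885.00
Next $173,000 at 26% = $44,980.00
Remaining $9,040 at 19% = $1,717.60
Fee: $17,480.00 + $33,950.00 + $56,885.00 + $44,980.00 + $1,717.60 = $155,012.60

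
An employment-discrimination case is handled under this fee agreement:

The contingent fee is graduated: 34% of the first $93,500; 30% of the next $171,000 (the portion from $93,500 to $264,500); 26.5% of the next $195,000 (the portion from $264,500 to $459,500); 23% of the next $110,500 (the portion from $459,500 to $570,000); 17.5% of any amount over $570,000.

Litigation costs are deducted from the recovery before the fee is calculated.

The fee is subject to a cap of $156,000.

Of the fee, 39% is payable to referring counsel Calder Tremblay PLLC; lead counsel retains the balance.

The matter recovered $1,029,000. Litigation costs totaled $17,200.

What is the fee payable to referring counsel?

$60,840.00

Fee base (net of costs): $1,029,000 − $17,200 = $1,011,800
First $93,500 at 34% = $31,790.00
Next $171,000 at 30% = $51,300.00
Next $195,000 at 26.5% = $51,675.00
Next $110,500 at 23% = $25,415.00
Remaining $441,800 at 17.5% = $77,315.00
Fee: $31,790.00 + $51,300.00 + $51,675.00 + $25,415.00 + $77,315.00 = $237,495.00
$237,495.00 exceeds the $156,000 cap, so the fee is capped at $156,000.00.
Referral share: 39% of $156,000.00 = $60,840.00; lead counsel retains $156,000.00 − $60,840.00 = $95,160.00.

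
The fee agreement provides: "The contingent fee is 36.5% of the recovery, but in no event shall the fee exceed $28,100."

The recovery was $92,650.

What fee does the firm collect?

36.5% of $92,650 = $33,817.25
That exceeds the $28,100 cap, so the fee is capped at $28,100.

$28,100.00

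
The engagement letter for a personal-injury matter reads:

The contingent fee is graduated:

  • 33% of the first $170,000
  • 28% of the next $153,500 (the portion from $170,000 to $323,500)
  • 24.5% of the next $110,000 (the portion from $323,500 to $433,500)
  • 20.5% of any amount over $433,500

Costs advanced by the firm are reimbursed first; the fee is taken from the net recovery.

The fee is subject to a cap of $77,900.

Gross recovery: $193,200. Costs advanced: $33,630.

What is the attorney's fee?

$52,658.10

Fee base (net of costs): $193,200 − $33,630 = $159,570
First $159,570 at 33% = $52,658.10
$52,658.10 is under the $77,900 cap.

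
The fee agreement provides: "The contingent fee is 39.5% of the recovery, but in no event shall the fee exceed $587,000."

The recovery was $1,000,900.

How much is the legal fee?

$395,355.50

39.5% of $1,000,900 = $395,355.50
That is under the $587,000 cap.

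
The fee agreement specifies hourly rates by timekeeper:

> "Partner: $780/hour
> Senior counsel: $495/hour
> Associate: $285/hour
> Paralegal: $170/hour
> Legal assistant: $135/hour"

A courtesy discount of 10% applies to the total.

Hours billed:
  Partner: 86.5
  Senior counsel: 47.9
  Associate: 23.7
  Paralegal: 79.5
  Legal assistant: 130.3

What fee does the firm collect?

Partner: 86.5 × $780 = $67,470.00
Senior counsel: 47.9 × $495 = $23,710.50
Associate: 23.7 × $285 = $6,754.50
Paralegal: 79.5 × $170 = $13,515.00
Legal assistant: 130.3 × $135 = $17,590.50
Subtotal: $129,040.50
Less 10% discount: −$12,904.05
Total: $129,040.50 − $12,904.05 = $116,136.45

$116,136.45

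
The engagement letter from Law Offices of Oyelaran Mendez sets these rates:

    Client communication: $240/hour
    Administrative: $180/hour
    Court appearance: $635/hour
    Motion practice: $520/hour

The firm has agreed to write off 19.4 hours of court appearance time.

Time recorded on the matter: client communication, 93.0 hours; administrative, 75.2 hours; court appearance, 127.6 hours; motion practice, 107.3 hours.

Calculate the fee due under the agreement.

$160,359.00

Client communication: 93.0 × $240 = $22,320.00
Administrative: 75.2 × $180 = $13,536.00
Court appearance: 127.6 × $635 = $81,026.00
Motion practice: 107.3 × $520 = $55,796.00
Subtotal: $172,678.00
Write-off: 19.4 × $635 = $12,319.00
Total: $172,678.00 − $12,319.00 = $160,359.00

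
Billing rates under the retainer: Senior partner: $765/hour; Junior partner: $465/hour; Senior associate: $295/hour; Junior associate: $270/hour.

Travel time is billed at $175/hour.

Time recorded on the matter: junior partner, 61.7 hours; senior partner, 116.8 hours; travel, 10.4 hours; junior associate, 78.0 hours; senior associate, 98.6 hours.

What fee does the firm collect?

Senior partner: 116.8 × $765 = $89,352.00
Junior partner: 61.7 × $465 = $28,690.50
Senior associate: 98.6 × $295 = $29,087.00
Junior associate: 78.0 × $270 = $21,060.00
Subtotal: $89,352.00 + $28,690.50 + $29,087.00 + $21,060.00 = $168,189.50
Travel: 10.4 × $175 = $1,820.00
Total: $168,189.50 + $1,820.00 = $170,009.50

$170,009.50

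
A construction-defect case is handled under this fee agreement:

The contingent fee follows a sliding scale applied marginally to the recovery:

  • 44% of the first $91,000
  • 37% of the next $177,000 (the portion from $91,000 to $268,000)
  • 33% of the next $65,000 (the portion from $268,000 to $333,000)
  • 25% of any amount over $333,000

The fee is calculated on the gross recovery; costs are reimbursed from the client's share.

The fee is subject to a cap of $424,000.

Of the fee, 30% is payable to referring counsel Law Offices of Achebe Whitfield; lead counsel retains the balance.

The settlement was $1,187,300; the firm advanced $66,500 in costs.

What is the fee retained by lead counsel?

$238,388.50

Fee base is the gross recovery, $1,187,300; costs are reimbursed separately.
First $91,000 at 44% = $40,040.00
Next $177,000 at 37% = $65,490.00
Next $65,000 at 33% = $21,450.00
Remaining $854,300 at 25% = $213,575.00
Fee: $40,040.00 + $65,490.00 + $21,450.00 + $213,575.00 = $340,555.00
$340,555.00 is under the $424,000 cap.
Referral share: 30% of $340,555.00 = $102,166.50; lead counsel retains $340,555.00 − $102,166.50 = $238,388.50.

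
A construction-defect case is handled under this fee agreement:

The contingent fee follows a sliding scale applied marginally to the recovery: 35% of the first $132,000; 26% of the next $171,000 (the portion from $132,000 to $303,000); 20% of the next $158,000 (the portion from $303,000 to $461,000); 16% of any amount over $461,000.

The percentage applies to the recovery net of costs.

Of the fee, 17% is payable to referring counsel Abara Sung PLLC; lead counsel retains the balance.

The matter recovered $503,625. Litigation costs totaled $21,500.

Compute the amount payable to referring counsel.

$21,358.80

Fee base (net of costs): $503,625 − $21,500 = $482,125
First $132,000 at 35% = $46,200.00
Next $171,000 at 26% = $44,460.00
Next $158,000 at 20% = $31,600.00
Remaining $21,125 at 16% = $3,380.00
Fee: $46,200.00 + $44,460.00 + $31,600.00 + $3,380.00 = $125,640.00
Referral share: 17% of $125,640.00 = $21,358.80; lead counsel retains $125,640.00 − $21,358.80 = $104,281.20.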